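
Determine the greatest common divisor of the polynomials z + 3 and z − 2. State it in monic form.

1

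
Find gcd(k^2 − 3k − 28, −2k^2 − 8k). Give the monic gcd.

Repeated division with remainder:
  k^2 − 3k − 28 = (−1/2)(−2k^2 − 8k) + (−7k − 28)
  −2k^2 − 8k = ((2/7)k)(−7k − 28) + (0)
Last nonzero remainder: −7k − 28. Dividing through by −7 gives the monic gcd k + 4.

k + 4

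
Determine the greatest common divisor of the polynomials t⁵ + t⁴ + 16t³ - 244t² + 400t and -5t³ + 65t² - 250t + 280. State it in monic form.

By polynomial division,
  t⁵ + t⁴ + 16t³ - 244t² + 400t = (-(1/5)t² - (14/5)t - 148/5)(-5t³ + 65t² - 250t + 280) + (1036t² - 6216t + 8288)
  -5t³ + 65t² - 250t + 280 = (-(5/1036)t + 5/148)(1036t² - 6216t + 8288) + (0)
Last nonzero remainder: 1036t² - 6216t + 8288. Dividing through by 1036 gives the monic gcd t² - 6t + 8.

t² - 6t + 8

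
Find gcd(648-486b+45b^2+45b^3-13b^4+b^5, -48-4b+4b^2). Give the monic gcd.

-12-b+b^2

By polynomial division,
  b^5-13b^4+45b^3+45b^2-486b+648 = ((1/4)b^3-3b^2+(45/4)b-27/2)(4b^2-4b-48) + (0)
Last nonzero remainder: 4b^2-4b-48. Dividing through by 4 gives the monic gcd b^2-b-12.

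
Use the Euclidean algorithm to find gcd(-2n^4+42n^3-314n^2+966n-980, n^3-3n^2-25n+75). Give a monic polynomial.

Euclidean algorithm in ℚ[n]:
  -2n^4+42n^3-314n^2+966n-980 = (-2n+36)(n^3-3n^2-25n+75) + (-256n^2+2016n-3680)
  n^3-3n^2-25n+75 = (-(1/256)n-39/2048)(-256n^2+2016n-3680) + (-(63/64)n+315/64)
  -256n^2+2016n-3680 = ((16384/63)n-47104/63)(-(63/64)n+315/64) + (0)
Last nonzero remainder: -(63/64)n+315/64. Dividing through by -63/64 gives the monic gcd n-5.

n-5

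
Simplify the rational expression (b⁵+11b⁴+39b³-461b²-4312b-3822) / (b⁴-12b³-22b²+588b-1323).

Euclidean algorithm in ℚ[b]:
  b⁵+11b⁴+39b³-461b²-4312b-3822 = (b+23)(b⁴-12b³-22b²+588b-1323) + (337b³-543b²-16513b+26607)
  b⁴-12b³-22b²+588b-1323 = ((1/337)b-3501/113569)(337b³-543b²-16513b+26607) + ((1165320/113569)b²-57100680/113569)
  337b³-543b²-16513b+26607 = ((38272753/1165320)b-20555989/388440)((1165320/113569)b²-57100680/113569) + (0)
Last nonzero remainder: (1165320/113569)b²-57100680/113569. Dividing through by 1165320/113569 gives the monic gcd b²-49.
Cancel b²-49 from numerator and denominator to get the reduced form.

(b³+11b²+88b+78)/(b²-12b+27)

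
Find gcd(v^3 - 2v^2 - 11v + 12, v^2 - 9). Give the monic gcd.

Euclidean algorithm in ℚ[v]:
  v^3 - 2v^2 - 11v + 12 = (v - 2)(v^2 - 9) + (-2v - 6)
  v^2 - 9 = (-(1/2)v + 3/2)(-2v - 6) + (0)
Last nonzero remainder: -2v - 6. Dividing through by -2 gives the monic gcd v + 3.

v + 3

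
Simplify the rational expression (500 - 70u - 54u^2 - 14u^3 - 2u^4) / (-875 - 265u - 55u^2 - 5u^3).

Repeated division with remainder:
  -2u^4 - 14u^3 - 54u^2 - 70u + 500 = ((2/5)u - 8/5)(-5u^3 - 55u^2 - 265u - 875) + (-36u^2 - 144u - 900)
  -5u^3 - 55u^2 - 265u - 875 = ((5/36)u + 35/36)(-36u^2 - 144u - 900) + (0)
Last nonzero remainder: -36u^2 - 144u - 900. Dividing through by -36 gives the monic gcd u^2 + 4u + 25.
Cancel u^2 + 4u + 25 from numerator and denominator to get the reduced form.

(-20 + 6u + 2u^2)/(35 + 5u)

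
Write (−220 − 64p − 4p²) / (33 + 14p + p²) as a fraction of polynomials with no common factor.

(−20 − 4p)/(3 + p)

Repeated division with remainder:
  −4p² − 64p − 220 = (−4)(p² + 14p + 33) + (−8p − 88)
  p² + 14p + 33 = (−(1/8)p − 3/8)(−8p − 88) + (0)
Last nonzero remainder: −8p − 88. Dividing through by −8 gives the monic gcd p + 11.
Cancel p + 11 from numerator and denominator to get the reduced form.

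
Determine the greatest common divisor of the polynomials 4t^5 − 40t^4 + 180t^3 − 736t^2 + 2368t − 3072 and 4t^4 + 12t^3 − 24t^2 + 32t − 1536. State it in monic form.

Euclidean algorithm in ℚ[t]:
  4t^5 − 40t^4 + 180t^3 − 736t^2 + 2368t − 3072 = (t − 13)(4t^4 + 12t^3 − 24t^2 + 32t − 1536) + (360t^3 − 1080t^2 + 4320t − 23040)
  4t^4 + 12t^3 − 24t^2 + 32t − 1536 = ((1/90)t + 1/15)(360t^3 − 1080t^2 + 4320t − 23040) + (0)
Last nonzero remainder: 360t^3 − 1080t^2 + 4320t − 23040. Dividing through by 360 gives the monic gcd t^3 − 3t^2 + 12t − 64.

t^3 − 3t^2 + 12t − 64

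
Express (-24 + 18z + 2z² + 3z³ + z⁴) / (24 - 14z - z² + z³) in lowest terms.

(-6 + 6z - z² + z³)/(6 - 5z + z²)

By polynomial division,
  z⁴ + 3z³ + 2z² + 18z - 24 = (z + 4)(z³ - z² - 14z + 24) + (20z² + 50z - 120)
  z³ - z² - 14z + 24 = ((1/20)z - 7/40)(20z² + 50z - 120) + ((3/4)z + 3)
  20z² + 50z - 120 = ((80/3)z - 40)((3/4)z + 3) + (0)
Last nonzero remainder: (3/4)z + 3. Dividing through by 3/4 gives the monic gcd z + 4.
Cancel z + 4 from numerator and denominator to get the reduced form.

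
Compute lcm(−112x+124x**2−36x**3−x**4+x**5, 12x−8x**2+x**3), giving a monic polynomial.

672x−856x**2+340x**3−30x**4−7x**5+x**6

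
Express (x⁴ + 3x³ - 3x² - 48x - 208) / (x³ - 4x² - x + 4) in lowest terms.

(x³ + 7x² + 25x + 52)/(x² - 1)

Apply the Euclidean algorithm:
  x⁴ + 3x³ - 3x² - 48x - 208 = (x + 7)(x³ - 4x² - x + 4) + (26x² - 45x - 236)
  x³ - 4x² - x + 4 = ((1/26)x - 59/676)(26x² - 45x - 236) + ((2805/676)x - 2805/169)
  26x² - 45x - 236 = ((17576/2805)x + 39884/2805)((2805/676)x - 2805/169) + (0)
Last nonzero remainder: (2805/676)x - 2805/169. Dividing through by 2805/676 gives the monic gcd x - 4.
Cancel x - 4 from numerator and denominator to get the reduced form.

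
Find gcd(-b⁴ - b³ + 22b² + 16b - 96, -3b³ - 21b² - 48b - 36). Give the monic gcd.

By polynomial division,
  -b⁴ - b³ + 22b² + 16b - 96 = ((1/3)b - 2)(-3b³ - 21b² - 48b - 36) + (-4b² - 68b - 168)
  -3b³ - 21b² - 48b - 36 = ((3/4)b - 15/2)(-4b² - 68b - 168) + (-432b - 1296)
  -4b² - 68b - 168 = ((1/108)b + 7/54)(-432b - 1296) + (0)
Last nonzero remainder: -432b - 1296. Dividing through by -432 gives the monic gcd b + 3.

b + 3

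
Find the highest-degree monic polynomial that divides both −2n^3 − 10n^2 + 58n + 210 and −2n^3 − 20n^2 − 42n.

Euclidean algorithm in ℚ[n]:
  −2n^3 − 10n^2 + 58n + 210 = (−2n^3 − 20n^2 − 42n) + (10n^2 + 100n + 210)
  −2n^3 − 20n^2 − 42n = (−(1/5)n)(10n^2 + 100n + 210) + (0)
Last nonzero remainder: 10n^2 + 100n + 210. Dividing through by 10 gives the monic gcd n^2 + 10n + 21.

n^2 + 10n + 21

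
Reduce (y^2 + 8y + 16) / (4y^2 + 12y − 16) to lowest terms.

Apply the Euclidean algorithm:
  y^2 + 8y + 16 = (1/4)(4y^2 + 12y − 16) + (5y + 20)
  4y^2 + 12y − 16 = ((4/5)y − 4/5)(5y + 20) + (0)
Last nonzero remainder: 5y + 20. Dividing through by 5 gives the monic gcd y + 4.
Cancel y + 4 from numerator and denominator to get the reduced form.

(y + 4)/(4y − 4)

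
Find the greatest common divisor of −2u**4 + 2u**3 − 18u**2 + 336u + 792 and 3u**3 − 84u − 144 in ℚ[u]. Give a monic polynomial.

Apply the Euclidean algorithm:
  −2u**4 + 2u**3 − 18u**2 + 336u + 792 = (−(2/3)u + 2/3)(3u**3 − 84u − 144) + (−74u**2 + 296u + 888)
  3u**3 − 84u − 144 = (−(3/74)u − 6/37)(−74u**2 + 296u + 888) + (0)
Last nonzero remainder: −74u**2 + 296u + 888. Dividing through by −74 gives the monic gcd u**2 − 4u − 12.

u**2 − 4u − 12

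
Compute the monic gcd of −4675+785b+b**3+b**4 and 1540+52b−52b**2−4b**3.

Repeated division with remainder:
  b**4+b**3+785b−4675 = (−(1/4)b+3)(−4b**3−52b**2+52b+1540) + (169b**2+1014b−9295)
  −4b**3−52b**2+52b+1540 = (−(4/169)b−28/169)(169b**2+1014b−9295) + (0)
Last nonzero remainder: 169b**2+1014b−9295. Dividing through by 169 gives the monic gcd b**2+6b−55.

−55+6b+b**2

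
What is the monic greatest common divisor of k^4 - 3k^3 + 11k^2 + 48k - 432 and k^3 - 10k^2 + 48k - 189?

k^2 - 3k + 27

Apply the Euclidean algorithm:
  k^4 - 3k^3 + 11k^2 + 48k - 432 = (k + 7)(k^3 - 10k^2 + 48k - 189) + (33k^2 - 99k + 891)
  k^3 - 10k^2 + 48k - 189 = ((1/33)k - 7/33)(33k^2 - 99k + 891) + (0)
Last nonzero remainder: 33k^2 - 99k + 891. Dividing through by 33 gives the monic gcd k^2 - 3k + 27.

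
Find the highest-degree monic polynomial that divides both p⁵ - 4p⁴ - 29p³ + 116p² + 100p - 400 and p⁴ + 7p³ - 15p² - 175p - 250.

p³ + 2p² - 25p - 50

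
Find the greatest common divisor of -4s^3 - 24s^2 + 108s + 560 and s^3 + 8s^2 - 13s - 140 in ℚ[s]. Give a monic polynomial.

s + 7

Apply the Euclidean algorithm:
  -4s^3 - 24s^2 + 108s + 560 = (-4)(s^3 + 8s^2 - 13s - 140) + (8s^2 + 56s)
  s^3 + 8s^2 - 13s - 140 = ((1/8)s + 1/8)(8s^2 + 56s) + (-20s - 140)
  8s^2 + 56s = (-(2/5)s)(-20s - 140) + (0)
Last nonzero remainder: -20s - 140. Dividing through by -20 gives the monic gcd s + 7.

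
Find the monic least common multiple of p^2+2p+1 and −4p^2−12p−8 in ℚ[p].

p^3+4p^2+5p+2

Repeated division with remainder:
  p^2+2p+1 = (−1/4)(−4p^2−12p−8) + (−p−1)
  −4p^2−12p−8 = (4p+8)(−p−1) + (0)
Last nonzero remainder: −p−1. Dividing through by −1 gives the monic gcd p+1.
Then lcm(f, g) = f·g / gcd(f, g); expanding and making the result monic gives the answer.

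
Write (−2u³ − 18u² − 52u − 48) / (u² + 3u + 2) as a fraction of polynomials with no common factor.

(−2u² − 14u − 24)/(u + 1)

Repeated division with remainder:
  −2u³ − 18u² − 52u − 48 = (−2u − 12)(u² + 3u + 2) + (−12u − 24)
  u² + 3u + 2 = (−(1/12)u − 1/12)(−12u − 24) + (0)
Last nonzero remainder: −12u − 24. Dividing through by −12 gives the monic gcd u + 2.
Cancel u + 2 from numerator and denominator to get the reduced form.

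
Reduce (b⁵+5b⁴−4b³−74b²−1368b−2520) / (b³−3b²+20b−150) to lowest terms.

Apply the Euclidean algorithm:
  b⁵+5b⁴−4b³−74b²−1368b−2520 = (b²+8b)(b³−3b²+20b−150) + (−84b²−168b−2520)
  b³−3b²+20b−150 = (−(1/84)b+5/84)(−84b²−168b−2520) + (0)
Last nonzero remainder: −84b²−168b−2520. Dividing through by −84 gives the monic gcd b²+2b+30.
Cancel b²+2b+30 from numerator and denominator to get the reduced form.

(b³+3b²−40b−84)/(b−5)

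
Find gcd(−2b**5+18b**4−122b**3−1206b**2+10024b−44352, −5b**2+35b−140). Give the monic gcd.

b**2−7b+28

Repeated division with remainder:
  −2b**5+18b**4−122b**3−1206b**2+10024b−44352 = ((2/5)b**3−(4/5)b**2+(38/5)b+1584/5)(−5b**2+35b−140) + (0)
Last nonzero remainder: −5b**2+35b−140. Dividing through by −5 gives the monic gcd b**2−7b+28.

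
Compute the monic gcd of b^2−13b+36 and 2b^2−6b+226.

1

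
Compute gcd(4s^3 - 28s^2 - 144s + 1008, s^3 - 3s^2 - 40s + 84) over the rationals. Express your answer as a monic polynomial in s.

Apply the Euclidean algorithm:
  4s^3 - 28s^2 - 144s + 1008 = (4)(s^3 - 3s^2 - 40s + 84) + (-16s^2 + 16s + 672)
  s^3 - 3s^2 - 40s + 84 = (-(1/16)s + 1/8)(-16s^2 + 16s + 672) + (0)
Last nonzero remainder: -16s^2 + 16s + 672. Dividing through by -16 gives the monic gcd s^2 - s - 42.

s^2 - s - 42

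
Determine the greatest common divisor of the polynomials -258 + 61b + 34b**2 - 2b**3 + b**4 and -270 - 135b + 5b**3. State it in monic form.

Apply the Euclidean algorithm:
  b**4 - 2b**3 + 34b**2 + 61b - 258 = ((1/5)b - 2/5)(5b**3 - 135b - 270) + (61b**2 + 61b - 366)
  5b**3 - 135b - 270 = ((5/61)b - 5/61)(61b**2 + 61b - 366) + (-100b - 300)
  61b**2 + 61b - 366 = (-(61/100)b + 61/50)(-100b - 300) + (0)
Last nonzero remainder: -100b - 300. Dividing through by -100 gives the monic gcd b + 3.

3 + b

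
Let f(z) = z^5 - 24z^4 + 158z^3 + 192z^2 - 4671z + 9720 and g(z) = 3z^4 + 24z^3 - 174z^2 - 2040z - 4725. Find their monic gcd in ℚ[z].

z^2 - 4z - 45

Euclidean algorithm in ℚ[z]:
  z^5 - 24z^4 + 158z^3 + 192z^2 - 4671z + 9720 = ((1/3)z - 32/3)(3z^4 + 24z^3 - 174z^2 - 2040z - 4725) + (472z^3 - 984z^2 - 24856z - 40680)
  3z^4 + 24z^3 - 174z^2 - 2040z - 4725 = ((3/472)z + 1785/27848)(472z^3 - 984z^2 - 24856z - 40680) + ((163800/3481)z^2 - (655200/3481)z - 7371000/3481)
  472z^3 - 984z^2 - 24856z - 40680 = ((205379/20475)z + 393353/20475)((163800/3481)z^2 - (655200/3481)z - 7371000/3481) + (0)
Last nonzero remainder: (163800/3481)z^2 - (655200/3481)z - 7371000/3481. Dividing through by 163800/3481 gives the monic gcd z^2 - 4z - 45.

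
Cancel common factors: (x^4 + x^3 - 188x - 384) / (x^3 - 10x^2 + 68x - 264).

(x^3 + 7x^2 + 42x + 64)/(x^2 - 4x + 44)

By polynomial division,
  x^4 + x^3 - 188x - 384 = (x + 11)(x^3 - 10x^2 + 68x - 264) + (42x^2 - 672x + 2520)
  x^3 - 10x^2 + 68x - 264 = ((1/42)x + 1/7)(42x^2 - 672x + 2520) + (104x - 624)
  42x^2 - 672x + 2520 = ((21/52)x - 105/26)(104x - 624) + (0)
Last nonzero remainder: 104x - 624. Dividing through by 104 gives the monic gcd x - 6.
Cancel x - 6 from numerator and denominator to get the reduced form.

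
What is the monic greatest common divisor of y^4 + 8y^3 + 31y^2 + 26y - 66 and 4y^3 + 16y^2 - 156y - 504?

y + 3

Repeated division with remainder:
  y^4 + 8y^3 + 31y^2 + 26y - 66 = ((1/4)y + 1)(4y^3 + 16y^2 - 156y - 504) + (54y^2 + 308y + 438)
  4y^3 + 16y^2 - 156y - 504 = ((2/27)y - 92/729)(54y^2 + 308y + 438) + (-(109040/729)y - 109040/243)
  54y^2 + 308y + 438 = (-(19683/54520)y - 53217/54520)(-(109040/729)y - 109040/243) + (0)
Last nonzero remainder: -(109040/729)y - 109040/243. Dividing through by -109040/729 gives the monic gcd y + 3.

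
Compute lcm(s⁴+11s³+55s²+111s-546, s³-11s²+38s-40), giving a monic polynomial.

s⁶+2s⁵-24s⁴-164s³-445s²+7134s-10920

Euclidean algorithm in ℚ[s]:
  s⁴+11s³+55s²+111s-546 = (s+22)(s³-11s²+38s-40) + (259s²-685s+334)
  s³-11s²+38s-40 = ((1/259)s-2164/67081)(259s²-685s+334) + ((980232/67081)s-1960464/67081)
  259s²-685s+334 = ((17373979/980232)s-11202527/980232)((980232/67081)s-1960464/67081) + (0)
Last nonzero remainder: (980232/67081)s-1960464/67081. Dividing through by 980232/67081 gives the monic gcd s-2.
Then lcm(f, g) = f·g / gcd(f, g); expanding and making the result monic gives the answer.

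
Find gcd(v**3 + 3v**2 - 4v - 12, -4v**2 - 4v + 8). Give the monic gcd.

v + 2

By polynomial division,
  v**3 + 3v**2 - 4v - 12 = (-(1/4)v - 1/2)(-4v**2 - 4v + 8) + (-4v - 8)
  -4v**2 - 4v + 8 = (v - 1)(-4v - 8) + (0)
Last nonzero remainder: -4v - 8. Dividing through by -4 gives the monic gcd v + 2.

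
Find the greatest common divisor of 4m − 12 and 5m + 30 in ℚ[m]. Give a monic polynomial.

Apply the Euclidean algorithm:
  4m − 12 = (4/5)(5m + 30) + (−36)
  5m + 30 = (−(5/36)m − 5/6)(−36) + (0)
The last nonzero remainder is the constant −36, so the polynomials are coprime and gcd = 1.

1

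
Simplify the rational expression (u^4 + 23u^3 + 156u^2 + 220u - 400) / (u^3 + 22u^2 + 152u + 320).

By polynomial division,
  u^4 + 23u^3 + 156u^2 + 220u - 400 = (u + 1)(u^3 + 22u^2 + 152u + 320) + (-18u^2 - 252u - 720)
  u^3 + 22u^2 + 152u + 320 = (-(1/18)u - 4/9)(-18u^2 - 252u - 720) + (0)
Last nonzero remainder: -18u^2 - 252u - 720. Dividing through by -18 gives the monic gcd u^2 + 14u + 40.
Cancel u^2 + 14u + 40 from numerator and denominator to get the reduced form.

(u^2 + 9u - 10)/(u + 8)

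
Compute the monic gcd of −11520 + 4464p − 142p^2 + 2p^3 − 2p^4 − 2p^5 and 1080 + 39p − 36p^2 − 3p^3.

−40 + 3p + p^2

Apply the Euclidean algorithm:
  −2p^5 − 2p^4 + 2p^3 − 142p^2 + 4464p − 11520 = ((2/3)p^2 − (22/3)p + 96)(−3p^3 − 36p^2 + 39p + 1080) + (2880p^2 + 8640p − 115200)
  −3p^3 − 36p^2 + 39p + 1080 = (−(1/960)p − 3/320)(2880p^2 + 8640p − 115200) + (0)
Last nonzero remainder: 2880p^2 + 8640p − 115200. Dividing through by 2880 gives the monic gcd p^2 + 3p − 40.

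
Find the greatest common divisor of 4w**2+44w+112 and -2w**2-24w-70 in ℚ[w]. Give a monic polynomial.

w+7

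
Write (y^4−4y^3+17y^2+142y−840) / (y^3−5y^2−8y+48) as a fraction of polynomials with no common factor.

Apply the Euclidean algorithm:
  y^4−4y^3+17y^2+142y−840 = (y+1)(y^3−5y^2−8y+48) + (30y^2+102y−888)
  y^3−5y^2−8y+48 = ((1/30)y−7/25)(30y^2+102y−888) + ((1254/25)y−5016/25)
  30y^2+102y−888 = ((125/209)y+925/209)((1254/25)y−5016/25) + (0)
Last nonzero remainder: (1254/25)y−5016/25. Dividing through by 1254/25 gives the monic gcd y−4.
Cancel y−4 from numerator and denominator to get the reduced form.

(y^3+17y+210)/(y^2−y−12)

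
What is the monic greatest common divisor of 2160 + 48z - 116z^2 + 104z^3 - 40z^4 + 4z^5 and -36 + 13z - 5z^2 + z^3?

9 - z + z^2

By polynomial division,
  4z^5 - 40z^4 + 104z^3 - 116z^2 + 48z + 2160 = (4z^2 - 20z - 48)(z^3 - 5z^2 + 13z - 36) + (48z^2 - 48z + 432)
  z^3 - 5z^2 + 13z - 36 = ((1/48)z - 1/12)(48z^2 - 48z + 432) + (0)
Last nonzero remainder: 48z^2 - 48z + 432. Dividing through by 48 gives the monic gcd z^2 - z + 9.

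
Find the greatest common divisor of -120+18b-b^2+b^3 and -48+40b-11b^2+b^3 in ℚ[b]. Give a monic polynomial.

-4+b

Apply the Euclidean algorithm:
  b^3-b^2+18b-120 = (b^3-11b^2+40b-48) + (10b^2-22b-72)
  b^3-11b^2+40b-48 = ((1/10)b-22/25)(10b^2-22b-72) + ((696/25)b-2784/25)
  10b^2-22b-72 = ((125/348)b+75/116)((696/25)b-2784/25) + (0)
Last nonzero remainder: (696/25)b-2784/25. Dividing through by 696/25 gives the monic gcd b-4.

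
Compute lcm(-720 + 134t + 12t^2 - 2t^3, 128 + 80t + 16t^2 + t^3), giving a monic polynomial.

5760 + 1808t - 272t^2 - 99t^3 + 2t^4 + t^5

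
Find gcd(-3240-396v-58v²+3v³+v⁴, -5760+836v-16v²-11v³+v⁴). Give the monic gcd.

-90-v+v²

Repeated division with remainder:
  v⁴+3v³-58v²-396v-3240 = (v⁴-11v³-16v²+836v-5760) + (14v³-42v²-1232v+2520)
  v⁴-11v³-16v²+836v-5760 = ((1/14)v-4/7)(14v³-42v²-1232v+2520) + (48v²-48v-4320)
  14v³-42v²-1232v+2520 = ((7/24)v-7/12)(48v²-48v-4320) + (0)
Last nonzero remainder: 48v²-48v-4320. Dividing through by 48 gives the monic gcd v²-v-90.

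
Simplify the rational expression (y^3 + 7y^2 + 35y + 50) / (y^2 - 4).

Apply the Euclidean algorithm:
  y^3 + 7y^2 + 35y + 50 = (y + 7)(y^2 - 4) + (39y + 78)
  y^2 - 4 = ((1/39)y - 2/39)(39y + 78) + (0)
Last nonzero remainder: 39y + 78. Dividing through by 39 gives the monic gcd y + 2.
Cancel y + 2 from numerator and denominator to get the reduced form.

(y^2 + 5y + 25)/(y - 2)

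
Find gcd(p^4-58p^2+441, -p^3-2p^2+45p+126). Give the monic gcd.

p^2-4p-21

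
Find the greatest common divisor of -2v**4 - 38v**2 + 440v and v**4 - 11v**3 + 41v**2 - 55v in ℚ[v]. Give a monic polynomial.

v**2 - 5v

Euclidean algorithm in ℚ[v]:
  -2v**4 - 38v**2 + 440v = (-2)(v**4 - 11v**3 + 41v**2 - 55v) + (-22v**3 + 44v**2 + 330v)
  v**4 - 11v**3 + 41v**2 - 55v = (-(1/22)v + 9/22)(-22v**3 + 44v**2 + 330v) + (38v**2 - 190v)
  -22v**3 + 44v**2 + 330v = (-(11/19)v - 33/19)(38v**2 - 190v) + (0)
Last nonzero remainder: 38v**2 - 190v. Dividing through by 38 gives the monic gcd v**2 - 5v.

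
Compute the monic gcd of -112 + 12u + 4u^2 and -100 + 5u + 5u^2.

Apply the Euclidean algorithm:
  4u^2 + 12u - 112 = (4/5)(5u^2 + 5u - 100) + (8u - 32)
  5u^2 + 5u - 100 = ((5/8)u + 25/8)(8u - 32) + (0)
Last nonzero remainder: 8u - 32. Dividing through by 8 gives the monic gcd u - 4.

-4 + u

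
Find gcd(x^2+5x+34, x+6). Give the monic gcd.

Apply the Euclidean algorithm:
  x^2+5x+34 = (x−1)(x+6) + (40)
  x+6 = ((1/40)x+3/20)(40) + (0)
The last nonzero remainder is the constant 40, so the polynomials are coprime and gcd = 1.

1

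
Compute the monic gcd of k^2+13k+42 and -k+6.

Repeated division with remainder:
  k^2+13k+42 = (-k-19)(-k+6) + (156)
  -k+6 = (-(1/156)k+1/26)(156) + (0)
The last nonzero remainder is the constant 156, so the polynomials are coprime and gcd = 1.

1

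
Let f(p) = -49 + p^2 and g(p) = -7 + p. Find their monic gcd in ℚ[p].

-7 + p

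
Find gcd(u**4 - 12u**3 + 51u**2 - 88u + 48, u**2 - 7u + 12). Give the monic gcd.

u**2 - 7u + 12

By polynomial division,
  u**4 - 12u**3 + 51u**2 - 88u + 48 = (u**2 - 5u + 4)(u**2 - 7u + 12) + (0)
The last nonzero remainder u**2 - 7u + 12 is already monic.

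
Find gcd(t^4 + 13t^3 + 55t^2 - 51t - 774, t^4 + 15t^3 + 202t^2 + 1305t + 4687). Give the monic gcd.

t^2 + 10t + 43

Apply the Euclidean algorithm:
  t^4 + 13t^3 + 55t^2 - 51t - 774 = (t^4 + 15t^3 + 202t^2 + 1305t + 4687) + (-2t^3 - 147t^2 - 1356t - 5461)
  t^4 + 15t^3 + 202t^2 + 1305t + 4687 = (-(1/2)t + 117/4)(-2t^3 - 147t^2 - 1356t - 5461) + ((15295/4)t^2 + (76475/2)t + 657685/4)
  -2t^3 - 147t^2 - 1356t - 5461 = (-(8/15295)t - 508/15295)((15295/4)t^2 + (76475/2)t + 657685/4) + (0)
Last nonzero remainder: (15295/4)t^2 + (76475/2)t + 657685/4. Dividing through by 15295/4 gives the monic gcd t^2 + 10t + 43.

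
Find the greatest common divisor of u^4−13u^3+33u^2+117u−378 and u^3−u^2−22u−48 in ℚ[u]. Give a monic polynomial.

Repeated division with remainder:
  u^4−13u^3+33u^2+117u−378 = (u−12)(u^3−u^2−22u−48) + (43u^2−99u−954)
  u^3−u^2−22u−48 = ((1/43)u+56/1849)(43u^2−99u−954) + ((5888/1849)u−35328/1849)
  43u^2−99u−954 = ((79507/5888)u+293991/5888)((5888/1849)u−35328/1849) + (0)
Last nonzero remainder: (5888/1849)u−35328/1849. Dividing through by 5888/1849 gives the monic gcd u−6.

u−6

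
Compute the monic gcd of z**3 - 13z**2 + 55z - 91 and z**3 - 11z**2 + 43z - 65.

z**2 - 6z + 13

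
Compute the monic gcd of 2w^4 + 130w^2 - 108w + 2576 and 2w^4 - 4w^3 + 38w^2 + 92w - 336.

w^2 - 3w + 28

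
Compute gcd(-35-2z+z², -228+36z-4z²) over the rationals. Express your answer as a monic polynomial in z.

1

By polynomial division,
  z²-2z-35 = (-1/4)(-4z²+36z-228) + (7z-92)
  -4z²+36z-228 = (-(4/7)z-116/49)(7z-92) + (-21844/49)
  7z-92 = (-(343/21844)z+1127/5461)(-21844/49) + (0)
The last nonzero remainder is the constant -21844/49, so the polynomials are coprime and gcd = 1.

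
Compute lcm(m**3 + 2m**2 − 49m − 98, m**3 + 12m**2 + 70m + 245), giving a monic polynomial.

m**5 + 7m**4 − 4m**3 − 273m**2 − 2205m − 3430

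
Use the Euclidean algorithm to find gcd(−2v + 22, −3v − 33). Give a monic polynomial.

1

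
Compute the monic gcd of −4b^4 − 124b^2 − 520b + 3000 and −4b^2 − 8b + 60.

Euclidean algorithm in ℚ[b]:
  −4b^4 − 124b^2 − 520b + 3000 = (b^2 − 2b + 50)(−4b^2 − 8b + 60) + (0)
Last nonzero remainder: −4b^2 − 8b + 60. Dividing through by −4 gives the monic gcd b^2 + 2b − 15.

b^2 + 2b − 15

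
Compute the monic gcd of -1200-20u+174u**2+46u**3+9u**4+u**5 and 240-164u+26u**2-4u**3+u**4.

-60+26u+u**3

Apply the Euclidean algorithm:
  u**5+9u**4+46u**3+174u**2-20u-1200 = (u+13)(u**4-4u**3+26u**2-164u+240) + (72u**3+1872u-4320)
  u**4-4u**3+26u**2-164u+240 = ((1/72)u-1/18)(72u**3+1872u-4320) + (0)
Last nonzero remainder: 72u**3+1872u-4320. Dividing through by 72 gives the monic gcd u**3+26u-60.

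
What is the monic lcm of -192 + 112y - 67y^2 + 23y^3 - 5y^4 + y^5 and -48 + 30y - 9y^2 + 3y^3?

384 - 416y + 246y^2 - 113y^3 + 33y^4 - 7y^5 + y^6

By polynomial division,
  y^5 - 5y^4 + 23y^3 - 67y^2 + 112y - 192 = ((1/3)y^2 - (2/3)y + 7/3)(3y^3 - 9y^2 + 30y - 48) + (-10y^2 + 10y - 80)
  3y^3 - 9y^2 + 30y - 48 = (-(3/10)y + 3/5)(-10y^2 + 10y - 80) + (0)
Last nonzero remainder: -10y^2 + 10y - 80. Dividing through by -10 gives the monic gcd y^2 - y + 8.
Then lcm(f, g) = f·g / gcd(f, g); expanding and making the result monic gives the answer.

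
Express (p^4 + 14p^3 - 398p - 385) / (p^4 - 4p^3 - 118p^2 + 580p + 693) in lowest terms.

Repeated division with remainder:
  p^4 + 14p^3 - 398p - 385 = (p^4 - 4p^3 - 118p^2 + 580p + 693) + (18p^3 + 118p^2 - 978p - 1078)
  p^4 - 4p^3 - 118p^2 + 580p + 693 = ((1/18)p - 95/162)(18p^3 + 118p^2 - 978p - 1078) + ((448/81)p^2 + (1792/27)p + 4928/81)
  18p^3 + 118p^2 - 978p - 1078 = ((729/224)p - 567/32)((448/81)p^2 + (1792/27)p + 4928/81) + (0)
Last nonzero remainder: (448/81)p^2 + (1792/27)p + 4928/81. Dividing through by 448/81 gives the monic gcd p^2 + 12p + 11.
Cancel p^2 + 12p + 11 from numerator and denominator to get the reduced form.

(p^2 + 2p - 35)/(p^2 - 16p + 63)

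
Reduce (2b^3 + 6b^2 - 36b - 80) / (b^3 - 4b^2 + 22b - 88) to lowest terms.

Repeated division with remainder:
  2b^3 + 6b^2 - 36b - 80 = (2)(b^3 - 4b^2 + 22b - 88) + (14b^2 - 80b + 96)
  b^3 - 4b^2 + 22b - 88 = ((1/14)b + 6/49)(14b^2 - 80b + 96) + ((1222/49)b - 4888/49)
  14b^2 - 80b + 96 = ((343/611)b - 588/611)((1222/49)b - 4888/49) + (0)
Last nonzero remainder: (1222/49)b - 4888/49. Dividing through by 1222/49 gives the monic gcd b - 4.
Cancel b - 4 from numerator and denominator to get the reduced form.

(2b^2 + 14b + 20)/(b^2 + 22)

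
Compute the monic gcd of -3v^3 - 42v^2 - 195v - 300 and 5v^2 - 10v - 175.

v + 5

Euclidean algorithm in ℚ[v]:
  -3v^3 - 42v^2 - 195v - 300 = (-(3/5)v - 48/5)(5v^2 - 10v - 175) + (-396v - 1980)
  5v^2 - 10v - 175 = (-(5/396)v + 35/396)(-396v - 1980) + (0)
Last nonzero remainder: -396v - 1980. Dividing through by -396 gives the monic gcd v + 5.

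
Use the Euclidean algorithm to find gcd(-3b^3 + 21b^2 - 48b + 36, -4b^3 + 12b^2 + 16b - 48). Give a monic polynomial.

Repeated division with remainder:
  -3b^3 + 21b^2 - 48b + 36 = (3/4)(-4b^3 + 12b^2 + 16b - 48) + (12b^2 - 60b + 72)
  -4b^3 + 12b^2 + 16b - 48 = (-(1/3)b - 2/3)(12b^2 - 60b + 72) + (0)
Last nonzero remainder: 12b^2 - 60b + 72. Dividing through by 12 gives the monic gcd b^2 - 5b + 6.

b^2 - 5b + 6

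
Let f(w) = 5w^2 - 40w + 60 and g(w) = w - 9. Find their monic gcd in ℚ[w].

Repeated division with remainder:
  5w^2 - 40w + 60 = (5w + 5)(w - 9) + (105)
  w - 9 = ((1/105)w - 3/35)(105) + (0)
The last nonzero remainder is the constant 105, so the polynomials are coprime and gcd = 1.

1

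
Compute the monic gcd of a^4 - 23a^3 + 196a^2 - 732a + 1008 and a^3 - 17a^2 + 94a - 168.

a^3 - 17a^2 + 94a - 168

Repeated division with remainder:
  a^4 - 23a^3 + 196a^2 - 732a + 1008 = (a - 6)(a^3 - 17a^2 + 94a - 168) + (0)
The last nonzero remainder a^3 - 17a^2 + 94a - 168 is already monic.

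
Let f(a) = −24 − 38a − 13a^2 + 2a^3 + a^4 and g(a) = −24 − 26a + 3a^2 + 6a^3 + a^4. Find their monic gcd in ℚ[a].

Repeated division with remainder:
  a^4 + 2a^3 − 13a^2 − 38a − 24 = (a^4 + 6a^3 + 3a^2 − 26a − 24) + (−4a^3 − 16a^2 − 12a)
  a^4 + 6a^3 + 3a^2 − 26a − 24 = (−(1/4)a − 1/2)(−4a^3 − 16a^2 − 12a) + (−8a^2 − 32a − 24)
  −4a^3 − 16a^2 − 12a = ((1/2)a)(−8a^2 − 32a − 24) + (0)
Last nonzero remainder: −8a^2 − 32a − 24. Dividing through by −8 gives the monic gcd a^2 + 4a + 3.

3 + 4a + a^2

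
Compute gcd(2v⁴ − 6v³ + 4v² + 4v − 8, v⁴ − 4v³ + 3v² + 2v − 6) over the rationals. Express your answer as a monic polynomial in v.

v³ − v² + 2

Repeated division with remainder:
  2v⁴ − 6v³ + 4v² + 4v − 8 = (2)(v⁴ − 4v³ + 3v² + 2v − 6) + (2v³ − 2v² + 4)
  v⁴ − 4v³ + 3v² + 2v − 6 = ((1/2)v − 3/2)(2v³ − 2v² + 4) + (0)
Last nonzero remainder: 2v³ − 2v² + 4. Dividing through by 2 gives the monic gcd v³ − v² + 2.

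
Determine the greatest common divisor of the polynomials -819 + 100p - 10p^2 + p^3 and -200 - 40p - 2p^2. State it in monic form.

1

Apply the Euclidean algorithm:
  p^3 - 10p^2 + 100p - 819 = (-(1/2)p + 15)(-2p^2 - 40p - 200) + (600p + 2181)
  -2p^2 - 40p - 200 = (-(1/300)p - 1091/20000)(600p + 2181) + (-1620529/20000)
  600p + 2181 = (-(12000000/1620529)p - 43620000/1620529)(-1620529/20000) + (0)
The last nonzero remainder is the constant -1620529/20000, so the polynomials are coprime and gcd = 1.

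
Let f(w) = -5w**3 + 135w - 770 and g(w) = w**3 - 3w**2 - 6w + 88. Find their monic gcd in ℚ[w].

w**2 - 7w + 22

Euclidean algorithm in ℚ[w]:
  -5w**3 + 135w - 770 = (-5)(w**3 - 3w**2 - 6w + 88) + (-15w**2 + 105w - 330)
  w**3 - 3w**2 - 6w + 88 = (-(1/15)w - 4/15)(-15w**2 + 105w - 330) + (0)
Last nonzero remainder: -15w**2 + 105w - 330. Dividing through by -15 gives the monic gcd w**2 - 7w + 22.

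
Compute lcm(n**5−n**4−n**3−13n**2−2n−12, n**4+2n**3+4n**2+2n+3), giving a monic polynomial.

n**7+n**6−18n**4−31n**3−55n**2−30n−36

Repeated division with remainder:
  n**5−n**4−n**3−13n**2−2n−12 = (n−3)(n**4+2n**3+4n**2+2n+3) + (n**3−3n**2+n−3)
  n**4+2n**3+4n**2+2n+3 = (n+5)(n**3−3n**2+n−3) + (18n**2+18)
  n**3−3n**2+n−3 = ((1/18)n−1/6)(18n**2+18) + (0)
Last nonzero remainder: 18n**2+18. Dividing through by 18 gives the monic gcd n**2+1.
Then lcm(f, g) = f·g / gcd(f, g); expanding and making the result monic gives the answer.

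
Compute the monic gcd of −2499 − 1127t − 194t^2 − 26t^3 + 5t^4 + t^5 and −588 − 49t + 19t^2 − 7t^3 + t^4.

−21 − 4t + t^2

By polynomial division,
  t^5 + 5t^4 − 26t^3 − 194t^2 − 1127t − 2499 = (t + 12)(t^4 − 7t^3 + 19t^2 − 49t − 588) + (39t^3 − 373t^2 + 49t + 4557)
  t^4 − 7t^3 + 19t^2 − 49t − 588 = ((1/39)t + 100/1521)(39t^3 − 373t^2 + 49t + 4557) + ((64288/1521)t^2 − (257152/1521)t − 450016/507)
  39t^3 − 373t^2 + 49t + 4557 = ((59319/64288)t − 47151/9184)((64288/1521)t^2 − (257152/1521)t − 450016/507) + (0)
Last nonzero remainder: (64288/1521)t^2 − (257152/1521)t − 450016/507. Dividing through by 64288/1521 gives the monic gcd t^2 − 4t − 21.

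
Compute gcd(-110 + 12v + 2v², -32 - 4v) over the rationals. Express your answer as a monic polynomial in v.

1

By polynomial division,
  2v² + 12v - 110 = (-(1/2)v + 1)(-4v - 32) + (-78)
  -4v - 32 = ((2/39)v + 16/39)(-78) + (0)
The last nonzero remainder is the constant -78, so the polynomials are coprime and gcd = 1.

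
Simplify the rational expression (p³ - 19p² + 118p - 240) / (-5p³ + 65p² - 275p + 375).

(-p² + 14p - 48)/(5p² - 40p + 75)

By polynomial division,
  p³ - 19p² + 118p - 240 = (-1/5)(-5p³ + 65p² - 275p + 375) + (-6p² + 63p - 165)
  -5p³ + 65p² - 275p + 375 = ((5/6)p - 25/12)(-6p² + 63p - 165) + (-(25/4)p + 125/4)
  -6p² + 63p - 165 = ((24/25)p - 132/25)(-(25/4)p + 125/4) + (0)
Last nonzero remainder: -(25/4)p + 125/4. Dividing through by -25/4 gives the monic gcd p - 5.
Cancel p - 5 from numerator and denominator to get the reduced form.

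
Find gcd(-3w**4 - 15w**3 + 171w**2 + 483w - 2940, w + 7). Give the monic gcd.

w + 7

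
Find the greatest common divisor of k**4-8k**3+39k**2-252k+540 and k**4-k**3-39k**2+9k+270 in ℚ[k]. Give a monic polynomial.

k**2-9k+18

Euclidean algorithm in ℚ[k]:
  k**4-8k**3+39k**2-252k+540 = (k**4-k**3-39k**2+9k+270) + (-7k**3+78k**2-261k+270)
  k**4-k**3-39k**2+9k+270 = (-(1/7)k-71/49)(-7k**3+78k**2-261k+270) + ((1800/49)k**2-(16200/49)k+32400/49)
  -7k**3+78k**2-261k+270 = (-(343/1800)k+49/120)((1800/49)k**2-(16200/49)k+32400/49) + (0)
Last nonzero remainder: (1800/49)k**2-(16200/49)k+32400/49. Dividing through by 1800/49 gives the monic gcd k**2-9k+18.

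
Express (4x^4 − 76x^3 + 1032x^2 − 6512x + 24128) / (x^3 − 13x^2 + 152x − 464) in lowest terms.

Repeated division with remainder:
  4x^4 − 76x^3 + 1032x^2 − 6512x + 24128 = (4x − 24)(x^3 − 13x^2 + 152x − 464) + (112x^2 − 1008x + 12992)
  x^3 − 13x^2 + 152x − 464 = ((1/112)x − 1/28)(112x^2 − 1008x + 12992) + (0)
Last nonzero remainder: 112x^2 − 1008x + 12992. Dividing through by 112 gives the monic gcd x^2 − 9x + 116.
Cancel x^2 − 9x + 116 from numerator and denominator to get the reduced form.

(4x^2 − 40x + 208)/(x − 4)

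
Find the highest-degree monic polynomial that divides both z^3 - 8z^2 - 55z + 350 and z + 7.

By polynomial division,
  z^3 - 8z^2 - 55z + 350 = (z^2 - 15z + 50)(z + 7) + (0)
The last nonzero remainder z + 7 is already monic.

z + 7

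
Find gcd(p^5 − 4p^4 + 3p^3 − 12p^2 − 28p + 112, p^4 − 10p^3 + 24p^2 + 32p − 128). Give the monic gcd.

p^2 − 2p − 8

By polynomial division,
  p^5 − 4p^4 + 3p^3 − 12p^2 − 28p + 112 = (p + 6)(p^4 − 10p^3 + 24p^2 + 32p − 128) + (39p^3 − 188p^2 − 92p + 880)
  p^4 − 10p^3 + 24p^2 + 32p − 128 = ((1/39)p − 202/1521)(39p^3 − 188p^2 − 92p + 880) + ((2116/1521)p^2 − (4232/1521)p − 16928/1521)
  39p^3 − 188p^2 − 92p + 880 = ((59319/2116)p − 83655/1058)((2116/1521)p^2 − (4232/1521)p − 16928/1521) + (0)
Last nonzero remainder: (2116/1521)p^2 − (4232/1521)p − 16928/1521. Dividing through by 2116/1521 gives the monic gcd p^2 − 2p − 8.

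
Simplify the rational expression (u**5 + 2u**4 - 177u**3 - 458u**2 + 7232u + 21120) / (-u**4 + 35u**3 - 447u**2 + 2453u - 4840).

By polynomial division,
  u**5 + 2u**4 - 177u**3 - 458u**2 + 7232u + 21120 = (-u - 37)(-u**4 + 35u**3 - 447u**2 + 2453u - 4840) + (671u**3 - 14544u**2 + 93153u - 157960)
  -u**4 + 35u**3 - 447u**2 + 2453u - 4840 = (-(1/671)u + 8941/450241)(671u**3 - 14544u**2 + 93153u - 157960) + (-(8714160/450241)u**2 + (165569040/450241)u - 69713280/40931)
  671u**3 - 14544u**2 + 93153u - 157960 = (-(302111711/8714160)u + 161636519/1742832)(-(8714160/450241)u**2 + (165569040/450241)u - 69713280/40931) + (0)
Last nonzero remainder: -(8714160/450241)u**2 + (165569040/450241)u - 69713280/40931. Dividing through by -8714160/450241 gives the monic gcd u**2 - 19u + 88.
Cancel u**2 - 19u + 88 from numerator and denominator to get the reduced form.

(-u**3 - 21u**2 - 134u - 240)/(u**2 - 16u + 55)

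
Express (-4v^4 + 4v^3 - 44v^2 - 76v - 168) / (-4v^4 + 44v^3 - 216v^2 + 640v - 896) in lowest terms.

(v^2 + 2v + 3)/(v^2 - 8v + 16)

Apply the Euclidean algorithm:
  -4v^4 + 4v^3 - 44v^2 - 76v - 168 = (-4v^4 + 44v^3 - 216v^2 + 640v - 896) + (-40v^3 + 172v^2 - 716v + 728)
  -4v^4 + 44v^3 - 216v^2 + 640v - 896 = ((1/10)v - 67/100)(-40v^3 + 172v^2 - 716v + 728) + (-(729/25)v^2 + (2187/25)v - 10206/25)
  -40v^3 + 172v^2 - 716v + 728 = ((1000/729)v - 1300/729)(-(729/25)v^2 + (2187/25)v - 10206/25) + (0)
Last nonzero remainder: -(729/25)v^2 + (2187/25)v - 10206/25. Dividing through by -729/25 gives the monic gcd v^2 - 3v + 14.
Cancel v^2 - 3v + 14 from numerator and denominator to get the reduced form.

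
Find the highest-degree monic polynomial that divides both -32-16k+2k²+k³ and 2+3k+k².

Euclidean algorithm in ℚ[k]:
  k³+2k²-16k-32 = (k-1)(k²+3k+2) + (-15k-30)
  k²+3k+2 = (-(1/15)k-1/15)(-15k-30) + (0)
Last nonzero remainder: -15k-30. Dividing through by -15 gives the monic gcd k+2.

2+k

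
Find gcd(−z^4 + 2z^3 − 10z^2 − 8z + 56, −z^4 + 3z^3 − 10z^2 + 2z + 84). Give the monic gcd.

Repeated division with remainder:
  −z^4 + 2z^3 − 10z^2 − 8z + 56 = (−z^4 + 3z^3 − 10z^2 + 2z + 84) + (−z^3 − 10z − 28)
  −z^4 + 3z^3 − 10z^2 + 2z + 84 = (z − 3)(−z^3 − 10z − 28) + (0)
Last nonzero remainder: −z^3 − 10z − 28. Dividing through by −1 gives the monic gcd z^3 + 10z + 28.

z^3 + 10z + 28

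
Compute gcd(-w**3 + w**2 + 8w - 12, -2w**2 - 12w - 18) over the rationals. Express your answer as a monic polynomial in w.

By polynomial division,
  -w**3 + w**2 + 8w - 12 = ((1/2)w - 7/2)(-2w**2 - 12w - 18) + (-25w - 75)
  -2w**2 - 12w - 18 = ((2/25)w + 6/25)(-25w - 75) + (0)
Last nonzero remainder: -25w - 75. Dividing through by -25 gives the monic gcd w + 3.

w + 3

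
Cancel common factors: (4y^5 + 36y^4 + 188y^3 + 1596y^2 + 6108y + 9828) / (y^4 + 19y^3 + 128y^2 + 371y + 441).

(4y^2 − 12y + 156)/(y + 7)

Euclidean algorithm in ℚ[y]:
  4y^5 + 36y^4 + 188y^3 + 1596y^2 + 6108y + 9828 = (4y − 40)(y^4 + 19y^3 + 128y^2 + 371y + 441) + (436y^3 + 5232y^2 + 19184y + 27468)
  y^4 + 19y^3 + 128y^2 + 371y + 441 = ((1/436)y + 7/436)(436y^3 + 5232y^2 + 19184y + 27468) + (0)
Last nonzero remainder: 436y^3 + 5232y^2 + 19184y + 27468. Dividing through by 436 gives the monic gcd y^3 + 12y^2 + 44y + 63.
Cancel y^3 + 12y^2 + 44y + 63 from numerator and denominator to get the reduced form.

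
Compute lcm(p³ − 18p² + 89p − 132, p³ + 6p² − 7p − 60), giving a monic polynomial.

p⁵ − 9p⁴ − 53p³ + 309p² + 592p − 2640

Euclidean algorithm in ℚ[p]:
  p³ − 18p² + 89p − 132 = (p³ + 6p² − 7p − 60) + (−24p² + 96p − 72)
  p³ + 6p² − 7p − 60 = (−(1/24)p − 5/12)(−24p² + 96p − 72) + (30p − 90)
  −24p² + 96p − 72 = (−(4/5)p + 4/5)(30p − 90) + (0)
Last nonzero remainder: 30p − 90. Dividing through by 30 gives the monic gcd p − 3.
Then lcm(f, g) = f·g / gcd(f, g); expanding and making the result monic gives the answer.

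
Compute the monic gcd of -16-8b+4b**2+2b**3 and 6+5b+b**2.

2+b

By polynomial division,
  2b**3+4b**2-8b-16 = (2b-6)(b**2+5b+6) + (10b+20)
  b**2+5b+6 = ((1/10)b+3/10)(10b+20) + (0)
Last nonzero remainder: 10b+20. Dividing through by 10 gives the monic gcd b+2.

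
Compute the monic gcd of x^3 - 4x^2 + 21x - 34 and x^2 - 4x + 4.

x - 2

Euclidean algorithm in ℚ[x]:
  x^3 - 4x^2 + 21x - 34 = (x)(x^2 - 4x + 4) + (17x - 34)
  x^2 - 4x + 4 = ((1/17)x - 2/17)(17x - 34) + (0)
Last nonzero remainder: 17x - 34. Dividing through by 17 gives the monic gcd x - 2.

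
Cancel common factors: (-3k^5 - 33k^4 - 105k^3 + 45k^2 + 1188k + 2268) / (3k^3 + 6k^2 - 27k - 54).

(-k^3 - 11k^2 - 44k - 84)/(k + 2)

Apply the Euclidean algorithm:
  -3k^5 - 33k^4 - 105k^3 + 45k^2 + 1188k + 2268 = (-k^2 - 9k - 26)(3k^3 + 6k^2 - 27k - 54) + (-96k^2 + 864)
  3k^3 + 6k^2 - 27k - 54 = (-(1/32)k - 1/16)(-96k^2 + 864) + (0)
Last nonzero remainder: -96k^2 + 864. Dividing through by -96 gives the monic gcd k^2 - 9.
Cancel k^2 - 9 from numerator and denominator to get the reduced form.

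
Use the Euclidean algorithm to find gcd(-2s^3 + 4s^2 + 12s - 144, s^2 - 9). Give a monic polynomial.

1

By polynomial division,
  -2s^3 + 4s^2 + 12s - 144 = (-2s + 4)(s^2 - 9) + (-6s - 108)
  s^2 - 9 = (-(1/6)s + 3)(-6s - 108) + (315)
  -6s - 108 = (-(2/105)s - 12/35)(315) + (0)
The last nonzero remainder is the constant 315, so the polynomials are coprime and gcd = 1.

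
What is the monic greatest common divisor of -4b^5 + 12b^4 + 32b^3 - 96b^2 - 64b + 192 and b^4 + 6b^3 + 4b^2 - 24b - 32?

b^3 + 2b^2 - 4b - 8

Euclidean algorithm in ℚ[b]:
  -4b^5 + 12b^4 + 32b^3 - 96b^2 - 64b + 192 = (-4b + 36)(b^4 + 6b^3 + 4b^2 - 24b - 32) + (-168b^3 - 336b^2 + 672b + 1344)
  b^4 + 6b^3 + 4b^2 - 24b - 32 = (-(1/168)b - 1/42)(-168b^3 - 336b^2 + 672b + 1344) + (0)
Last nonzero remainder: -168b^3 - 336b^2 + 672b + 1344. Dividing through by -168 gives the monic gcd b^3 + 2b^2 - 4b - 8.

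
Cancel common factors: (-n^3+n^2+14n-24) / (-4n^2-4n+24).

(n^2+n-12)/(4n+12)

Repeated division with remainder:
  -n^3+n^2+14n-24 = ((1/4)n-1/2)(-4n^2-4n+24) + (6n-12)
  -4n^2-4n+24 = (-(2/3)n-2)(6n-12) + (0)
Last nonzero remainder: 6n-12. Dividing through by 6 gives the monic gcd n-2.
Cancel n-2 from numerator and denominator to get the reduced form.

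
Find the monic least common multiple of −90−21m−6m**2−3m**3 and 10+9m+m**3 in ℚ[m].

30+37m+9m**2+3m**3+m**4

By polynomial division,
  −3m**3−6m**2−21m−90 = (−3)(m**3+9m+10) + (−6m**2+6m−60)
  m**3+9m+10 = (−(1/6)m−1/6)(−6m**2+6m−60) + (0)
Last nonzero remainder: −6m**2+6m−60. Dividing through by −6 gives the monic gcd m**2−m+10.
Then lcm(f, g) = f·g / gcd(f, g); expanding and making the result monic gives the answer.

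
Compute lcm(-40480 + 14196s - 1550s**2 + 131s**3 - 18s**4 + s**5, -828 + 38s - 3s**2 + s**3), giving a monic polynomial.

Euclidean algorithm in ℚ[s]:
  s**5 - 18s**4 + 131s**3 - 1550s**2 + 14196s - 40480 = (s**2 - 15s + 48)(s**3 - 3s**2 + 38s - 828) + (-8s**2 - 48s - 736)
  s**3 - 3s**2 + 38s - 828 = (-(1/8)s + 9/8)(-8s**2 - 48s - 736) + (0)
Last nonzero remainder: -8s**2 - 48s - 736. Dividing through by -8 gives the monic gcd s**2 + 6s + 92.
Then lcm(f, g) = f·g / gcd(f, g); expanding and making the result monic gives the answer.

364320 - 168244s + 28146s**2 - 2729s**3 + 293s**4 - 27s**5 + s**6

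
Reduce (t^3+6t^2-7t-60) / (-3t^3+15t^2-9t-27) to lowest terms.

(-t^2-9t-20)/(3t^2-6t-9)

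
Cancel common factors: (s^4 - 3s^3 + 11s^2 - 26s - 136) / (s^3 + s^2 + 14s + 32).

By polynomial division,
  s^4 - 3s^3 + 11s^2 - 26s - 136 = (s - 4)(s^3 + s^2 + 14s + 32) + (s^2 - 2s - 8)
  s^3 + s^2 + 14s + 32 = (s + 3)(s^2 - 2s - 8) + (28s + 56)
  s^2 - 2s - 8 = ((1/28)s - 1/7)(28s + 56) + (0)
Last nonzero remainder: 28s + 56. Dividing through by 28 gives the monic gcd s + 2.
Cancel s + 2 from numerator and denominator to get the reduced form.

(s^3 - 5s^2 + 21s - 68)/(s^2 - s + 16)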